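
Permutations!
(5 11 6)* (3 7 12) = [0, 1, 2, 7, 4, 11, 5, 12, 8, 9, 10, 6, 3] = (3 7 12)(5 11 6)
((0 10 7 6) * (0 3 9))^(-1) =(0 9 3 6 7 10)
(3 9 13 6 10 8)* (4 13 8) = (3 9 8)(4 13 6 10) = [0, 1, 2, 9, 13, 5, 10, 7, 3, 8, 4, 11, 12, 6]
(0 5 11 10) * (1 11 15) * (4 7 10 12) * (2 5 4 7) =(0 4 2 5 15 1 11 12 7 10) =[4, 11, 5, 3, 2, 15, 6, 10, 8, 9, 0, 12, 7, 13, 14, 1]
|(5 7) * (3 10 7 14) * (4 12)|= 10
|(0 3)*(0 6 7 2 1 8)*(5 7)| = 8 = |(0 3 6 5 7 2 1 8)|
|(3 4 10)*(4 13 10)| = |(3 13 10)| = 3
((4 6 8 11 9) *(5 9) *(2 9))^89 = ((2 9 4 6 8 11 5))^89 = (2 11 6 9 5 8 4)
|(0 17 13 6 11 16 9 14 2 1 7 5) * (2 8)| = 13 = |(0 17 13 6 11 16 9 14 8 2 1 7 5)|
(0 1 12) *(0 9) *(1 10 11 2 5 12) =(0 10 11 2 5 12 9) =[10, 1, 5, 3, 4, 12, 6, 7, 8, 0, 11, 2, 9]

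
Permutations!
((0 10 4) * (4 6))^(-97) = ((0 10 6 4))^(-97) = (0 4 6 10)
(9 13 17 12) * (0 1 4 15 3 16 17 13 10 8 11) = (0 1 4 15 3 16 17 12 9 10 8 11) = [1, 4, 2, 16, 15, 5, 6, 7, 11, 10, 8, 0, 9, 13, 14, 3, 17, 12]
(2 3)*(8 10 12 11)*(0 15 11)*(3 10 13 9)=(0 15 11 8 13 9 3 2 10 12)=[15, 1, 10, 2, 4, 5, 6, 7, 13, 3, 12, 8, 0, 9, 14, 11]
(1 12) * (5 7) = (1 12)(5 7) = [0, 12, 2, 3, 4, 7, 6, 5, 8, 9, 10, 11, 1]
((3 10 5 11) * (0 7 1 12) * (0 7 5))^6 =((0 5 11 3 10)(1 12 7))^6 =(12)(0 5 11 3 10)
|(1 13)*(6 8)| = |(1 13)(6 8)| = 2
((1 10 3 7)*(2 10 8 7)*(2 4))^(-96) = ((1 8 7)(2 10 3 4))^(-96) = (10)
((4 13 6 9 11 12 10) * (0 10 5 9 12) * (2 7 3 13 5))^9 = ((0 10 4 5 9 11)(2 7 3 13 6 12))^9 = (0 5)(2 13)(3 12)(4 11)(6 7)(9 10)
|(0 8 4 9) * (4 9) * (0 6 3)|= |(0 8 9 6 3)|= 5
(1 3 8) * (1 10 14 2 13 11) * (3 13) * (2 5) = [0, 13, 3, 8, 4, 2, 6, 7, 10, 9, 14, 1, 12, 11, 5] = (1 13 11)(2 3 8 10 14 5)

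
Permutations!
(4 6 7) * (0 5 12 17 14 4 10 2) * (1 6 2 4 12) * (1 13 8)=(0 5 13 8 1 6 7 10 4 2)(12 17 14)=[5, 6, 0, 3, 2, 13, 7, 10, 1, 9, 4, 11, 17, 8, 12, 15, 16, 14]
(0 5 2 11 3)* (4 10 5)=(0 4 10 5 2 11 3)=[4, 1, 11, 0, 10, 2, 6, 7, 8, 9, 5, 3]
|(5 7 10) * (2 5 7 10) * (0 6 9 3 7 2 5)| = 8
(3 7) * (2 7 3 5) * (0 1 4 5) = (0 1 4 5 2 7) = [1, 4, 7, 3, 5, 2, 6, 0]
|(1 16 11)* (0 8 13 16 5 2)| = 8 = |(0 8 13 16 11 1 5 2)|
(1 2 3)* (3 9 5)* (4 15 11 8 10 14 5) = (1 2 9 4 15 11 8 10 14 5 3) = [0, 2, 9, 1, 15, 3, 6, 7, 10, 4, 14, 8, 12, 13, 5, 11]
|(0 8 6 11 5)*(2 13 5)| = 7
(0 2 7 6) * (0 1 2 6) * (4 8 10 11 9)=(0 6 1 2 7)(4 8 10 11 9)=[6, 2, 7, 3, 8, 5, 1, 0, 10, 4, 11, 9]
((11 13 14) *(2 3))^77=(2 3)(11 14 13)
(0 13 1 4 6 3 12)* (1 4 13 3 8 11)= [3, 13, 2, 12, 6, 5, 8, 7, 11, 9, 10, 1, 0, 4]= (0 3 12)(1 13 4 6 8 11)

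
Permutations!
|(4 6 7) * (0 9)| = |(0 9)(4 6 7)| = 6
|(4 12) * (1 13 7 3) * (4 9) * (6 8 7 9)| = |(1 13 9 4 12 6 8 7 3)| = 9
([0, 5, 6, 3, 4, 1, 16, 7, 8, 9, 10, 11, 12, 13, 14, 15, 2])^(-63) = [0, 5, 2, 3, 4, 1, 6, 7, 8, 9, 10, 11, 12, 13, 14, 15, 16]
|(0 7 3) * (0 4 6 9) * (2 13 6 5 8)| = 10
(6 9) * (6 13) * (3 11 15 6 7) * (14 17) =(3 11 15 6 9 13 7)(14 17) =[0, 1, 2, 11, 4, 5, 9, 3, 8, 13, 10, 15, 12, 7, 17, 6, 16, 14]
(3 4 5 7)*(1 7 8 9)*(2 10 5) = (1 7 3 4 2 10 5 8 9) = [0, 7, 10, 4, 2, 8, 6, 3, 9, 1, 5]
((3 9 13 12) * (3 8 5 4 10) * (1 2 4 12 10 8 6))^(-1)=((1 2 4 8 5 12 6)(3 9 13 10))^(-1)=(1 6 12 5 8 4 2)(3 10 13 9)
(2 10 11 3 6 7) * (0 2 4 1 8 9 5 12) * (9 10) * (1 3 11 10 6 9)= [2, 8, 1, 9, 3, 12, 7, 4, 6, 5, 10, 11, 0]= (0 2 1 8 6 7 4 3 9 5 12)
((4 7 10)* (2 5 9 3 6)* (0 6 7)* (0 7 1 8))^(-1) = ((0 6 2 5 9 3 1 8)(4 7 10))^(-1) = (0 8 1 3 9 5 2 6)(4 10 7)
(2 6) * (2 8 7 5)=(2 6 8 7 5)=[0, 1, 6, 3, 4, 2, 8, 5, 7]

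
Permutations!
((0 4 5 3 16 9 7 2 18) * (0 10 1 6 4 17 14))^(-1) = (0 14 17)(1 10 18 2 7 9 16 3 5 4 6)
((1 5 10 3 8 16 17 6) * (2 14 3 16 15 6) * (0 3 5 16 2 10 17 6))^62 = ((0 3 8 15)(1 16 6)(2 14 5 17 10))^62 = (0 8)(1 6 16)(2 5 10 14 17)(3 15)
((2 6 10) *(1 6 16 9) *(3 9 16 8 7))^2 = (16)(1 10 8 3)(2 7 9 6)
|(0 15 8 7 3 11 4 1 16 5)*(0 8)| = 8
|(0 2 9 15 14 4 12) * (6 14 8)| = 9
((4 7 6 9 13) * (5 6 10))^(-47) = ((4 7 10 5 6 9 13))^(-47) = (4 10 6 13 7 5 9)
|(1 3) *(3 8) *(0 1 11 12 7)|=|(0 1 8 3 11 12 7)|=7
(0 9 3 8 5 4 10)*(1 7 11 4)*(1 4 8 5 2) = (0 9 3 5 4 10)(1 7 11 8 2) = [9, 7, 1, 5, 10, 4, 6, 11, 2, 3, 0, 8]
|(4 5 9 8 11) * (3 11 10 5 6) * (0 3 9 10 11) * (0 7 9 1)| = 18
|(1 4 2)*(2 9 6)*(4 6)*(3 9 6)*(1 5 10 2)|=|(1 3 9 4 6)(2 5 10)|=15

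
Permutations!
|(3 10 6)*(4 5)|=|(3 10 6)(4 5)|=6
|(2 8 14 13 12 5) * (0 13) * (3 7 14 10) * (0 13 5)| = |(0 5 2 8 10 3 7 14 13 12)| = 10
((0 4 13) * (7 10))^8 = (0 13 4)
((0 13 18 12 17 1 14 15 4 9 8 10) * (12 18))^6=(18)(0 15 13 4 12 9 17 8 1 10 14)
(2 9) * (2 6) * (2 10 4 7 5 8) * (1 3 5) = (1 3 5 8 2 9 6 10 4 7) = [0, 3, 9, 5, 7, 8, 10, 1, 2, 6, 4]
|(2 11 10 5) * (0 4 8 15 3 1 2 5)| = 9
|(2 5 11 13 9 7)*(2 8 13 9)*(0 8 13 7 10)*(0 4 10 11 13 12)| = 12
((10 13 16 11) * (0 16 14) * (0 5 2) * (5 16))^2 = (0 2 5)(10 14 11 13 16)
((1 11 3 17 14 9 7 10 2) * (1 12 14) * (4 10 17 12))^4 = ((1 11 3 12 14 9 7 17)(2 4 10))^4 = (1 14)(2 4 10)(3 7)(9 11)(12 17)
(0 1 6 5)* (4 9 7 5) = (0 1 6 4 9 7 5) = [1, 6, 2, 3, 9, 0, 4, 5, 8, 7]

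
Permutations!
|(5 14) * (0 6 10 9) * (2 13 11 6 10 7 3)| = |(0 10 9)(2 13 11 6 7 3)(5 14)| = 6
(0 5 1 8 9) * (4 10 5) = (0 4 10 5 1 8 9) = [4, 8, 2, 3, 10, 1, 6, 7, 9, 0, 5]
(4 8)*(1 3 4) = (1 3 4 8) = [0, 3, 2, 4, 8, 5, 6, 7, 1]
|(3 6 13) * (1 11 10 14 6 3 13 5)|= 6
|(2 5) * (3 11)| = |(2 5)(3 11)| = 2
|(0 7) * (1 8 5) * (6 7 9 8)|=|(0 9 8 5 1 6 7)|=7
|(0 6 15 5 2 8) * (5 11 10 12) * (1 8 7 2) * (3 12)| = 10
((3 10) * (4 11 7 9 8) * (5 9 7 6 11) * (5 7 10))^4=((3 5 9 8 4 7 10)(6 11))^4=(11)(3 4 5 7 9 10 8)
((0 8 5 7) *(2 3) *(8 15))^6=(0 15 8 5 7)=((0 15 8 5 7)(2 3))^6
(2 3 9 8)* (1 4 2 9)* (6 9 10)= (1 4 2 3)(6 9 8 10)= [0, 4, 3, 1, 2, 5, 9, 7, 10, 8, 6]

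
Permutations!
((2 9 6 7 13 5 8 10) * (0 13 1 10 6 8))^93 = (13)(1 2 8 7 10 9 6)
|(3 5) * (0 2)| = |(0 2)(3 5)| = 2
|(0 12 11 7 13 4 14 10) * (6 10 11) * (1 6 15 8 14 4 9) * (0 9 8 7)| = |(0 12 15 7 13 8 14 11)(1 6 10 9)| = 8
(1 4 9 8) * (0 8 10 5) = (0 8 1 4 9 10 5) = [8, 4, 2, 3, 9, 0, 6, 7, 1, 10, 5]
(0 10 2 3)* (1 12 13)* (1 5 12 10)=[1, 10, 3, 0, 4, 12, 6, 7, 8, 9, 2, 11, 13, 5]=(0 1 10 2 3)(5 12 13)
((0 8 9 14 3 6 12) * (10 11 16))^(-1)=(0 12 6 3 14 9 8)(10 16 11)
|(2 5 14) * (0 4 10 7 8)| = |(0 4 10 7 8)(2 5 14)| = 15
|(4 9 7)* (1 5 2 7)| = 6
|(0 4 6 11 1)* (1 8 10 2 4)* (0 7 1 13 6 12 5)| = 10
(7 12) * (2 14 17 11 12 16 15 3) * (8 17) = (2 14 8 17 11 12 7 16 15 3) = [0, 1, 14, 2, 4, 5, 6, 16, 17, 9, 10, 12, 7, 13, 8, 3, 15, 11]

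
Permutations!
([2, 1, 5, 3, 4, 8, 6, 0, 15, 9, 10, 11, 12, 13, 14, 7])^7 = [2, 1, 5, 3, 4, 8, 6, 0, 15, 9, 10, 11, 12, 13, 14, 7]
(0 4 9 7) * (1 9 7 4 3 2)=[3, 9, 1, 2, 7, 5, 6, 0, 8, 4]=(0 3 2 1 9 4 7)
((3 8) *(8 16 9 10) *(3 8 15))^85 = (16)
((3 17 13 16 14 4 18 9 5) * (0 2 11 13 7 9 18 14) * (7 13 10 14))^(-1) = (18)(0 16 13 17 3 5 9 7 4 14 10 11 2)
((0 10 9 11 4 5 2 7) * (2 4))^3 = (0 11)(2 10)(4 5)(7 9) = ((0 10 9 11 2 7)(4 5))^3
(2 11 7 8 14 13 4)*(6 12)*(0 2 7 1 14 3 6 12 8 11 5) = (0 2 5)(1 14 13 4 7 11)(3 6 8) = [2, 14, 5, 6, 7, 0, 8, 11, 3, 9, 10, 1, 12, 4, 13]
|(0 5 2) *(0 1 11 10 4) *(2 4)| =12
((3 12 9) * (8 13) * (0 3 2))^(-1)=((0 3 12 9 2)(8 13))^(-1)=(0 2 9 12 3)(8 13)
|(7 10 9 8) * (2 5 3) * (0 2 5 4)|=|(0 2 4)(3 5)(7 10 9 8)|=12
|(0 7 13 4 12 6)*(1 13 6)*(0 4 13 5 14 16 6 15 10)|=28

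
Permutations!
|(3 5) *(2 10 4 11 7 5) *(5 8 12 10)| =6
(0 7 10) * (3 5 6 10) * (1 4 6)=(0 7 3 5 1 4 6 10)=[7, 4, 2, 5, 6, 1, 10, 3, 8, 9, 0]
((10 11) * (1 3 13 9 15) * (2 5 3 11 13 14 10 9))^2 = ((1 11 9 15)(2 5 3 14 10 13))^2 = (1 9)(2 3 10)(5 14 13)(11 15)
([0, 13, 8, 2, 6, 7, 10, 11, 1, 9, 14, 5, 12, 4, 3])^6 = (1 3 6)(2 10 13)(4 8 14)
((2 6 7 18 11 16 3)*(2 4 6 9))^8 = ((2 9)(3 4 6 7 18 11 16))^8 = (3 4 6 7 18 11 16)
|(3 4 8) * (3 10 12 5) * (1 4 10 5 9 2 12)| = 6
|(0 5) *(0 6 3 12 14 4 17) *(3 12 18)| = 14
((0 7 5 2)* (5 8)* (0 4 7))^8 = ((2 4 7 8 5))^8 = (2 8 4 5 7)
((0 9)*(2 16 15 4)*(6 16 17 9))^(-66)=((0 6 16 15 4 2 17 9))^(-66)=(0 17 4 16)(2 15 6 9)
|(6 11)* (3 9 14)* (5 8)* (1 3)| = |(1 3 9 14)(5 8)(6 11)| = 4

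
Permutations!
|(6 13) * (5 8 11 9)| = |(5 8 11 9)(6 13)| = 4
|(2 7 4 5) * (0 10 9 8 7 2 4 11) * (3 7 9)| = |(0 10 3 7 11)(4 5)(8 9)| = 10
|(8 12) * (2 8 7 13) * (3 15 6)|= |(2 8 12 7 13)(3 15 6)|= 15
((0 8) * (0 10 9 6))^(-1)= (0 6 9 10 8)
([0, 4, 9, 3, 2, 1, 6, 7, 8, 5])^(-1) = (1 5 9 2 4)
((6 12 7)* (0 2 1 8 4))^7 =(0 1 4 2 8)(6 12 7) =((0 2 1 8 4)(6 12 7))^7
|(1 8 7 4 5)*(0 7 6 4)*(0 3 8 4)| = |(0 7 3 8 6)(1 4 5)| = 15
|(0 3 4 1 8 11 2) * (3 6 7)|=9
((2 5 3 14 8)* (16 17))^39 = (2 8 14 3 5)(16 17)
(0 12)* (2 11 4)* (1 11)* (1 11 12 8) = (0 8 1 12)(2 11 4) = [8, 12, 11, 3, 2, 5, 6, 7, 1, 9, 10, 4, 0]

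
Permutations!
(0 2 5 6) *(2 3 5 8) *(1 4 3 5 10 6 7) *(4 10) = (0 5 7 1 10 6)(2 8)(3 4) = [5, 10, 8, 4, 3, 7, 0, 1, 2, 9, 6]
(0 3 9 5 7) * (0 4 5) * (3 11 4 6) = (0 11 4 5 7 6 3 9) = [11, 1, 2, 9, 5, 7, 3, 6, 8, 0, 10, 4]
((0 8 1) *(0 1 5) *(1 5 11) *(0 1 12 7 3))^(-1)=((0 8 11 12 7 3)(1 5))^(-1)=(0 3 7 12 11 8)(1 5)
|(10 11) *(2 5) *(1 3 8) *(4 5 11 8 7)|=|(1 3 7 4 5 2 11 10 8)|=9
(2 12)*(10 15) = (2 12)(10 15) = [0, 1, 12, 3, 4, 5, 6, 7, 8, 9, 15, 11, 2, 13, 14, 10]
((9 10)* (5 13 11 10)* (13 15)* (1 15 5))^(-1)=(1 9 10 11 13 15)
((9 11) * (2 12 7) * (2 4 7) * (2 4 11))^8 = (2 4 11)(7 9 12)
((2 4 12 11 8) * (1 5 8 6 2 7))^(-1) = (1 7 8 5)(2 6 11 12 4)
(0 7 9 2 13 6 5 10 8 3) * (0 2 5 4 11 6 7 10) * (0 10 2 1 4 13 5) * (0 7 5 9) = (0 2 9 7)(1 4 11 6 13 5 10 8 3) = [2, 4, 9, 1, 11, 10, 13, 0, 3, 7, 8, 6, 12, 5]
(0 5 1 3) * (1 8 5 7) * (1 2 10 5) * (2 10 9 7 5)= [5, 3, 9, 0, 4, 8, 6, 10, 1, 7, 2]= (0 5 8 1 3)(2 9 7 10)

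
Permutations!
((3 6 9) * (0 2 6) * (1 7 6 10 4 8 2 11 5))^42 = (0 5 7 9)(1 6 3 11)(2 4)(8 10)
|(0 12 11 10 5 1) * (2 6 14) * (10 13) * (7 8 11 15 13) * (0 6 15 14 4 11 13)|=45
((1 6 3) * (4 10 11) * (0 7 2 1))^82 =((0 7 2 1 6 3)(4 10 11))^82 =(0 6 2)(1 7 3)(4 10 11)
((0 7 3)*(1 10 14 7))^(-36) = ((0 1 10 14 7 3))^(-36) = (14)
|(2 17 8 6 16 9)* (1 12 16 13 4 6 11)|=|(1 12 16 9 2 17 8 11)(4 6 13)|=24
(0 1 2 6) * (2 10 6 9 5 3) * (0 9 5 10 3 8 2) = (0 1 3)(2 5 8)(6 9 10) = [1, 3, 5, 0, 4, 8, 9, 7, 2, 10, 6]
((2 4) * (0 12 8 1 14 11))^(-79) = ((0 12 8 1 14 11)(2 4))^(-79) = (0 11 14 1 8 12)(2 4)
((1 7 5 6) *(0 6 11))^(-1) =((0 6 1 7 5 11))^(-1) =(0 11 5 7 1 6)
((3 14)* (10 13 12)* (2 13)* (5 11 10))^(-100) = (14)(2 12 11)(5 10 13)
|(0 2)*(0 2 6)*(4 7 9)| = |(0 6)(4 7 9)| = 6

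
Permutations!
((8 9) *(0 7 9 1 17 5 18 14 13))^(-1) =(0 13 14 18 5 17 1 8 9 7)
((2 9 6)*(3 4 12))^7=(2 9 6)(3 4 12)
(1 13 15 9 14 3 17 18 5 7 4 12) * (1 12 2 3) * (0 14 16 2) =(0 14 1 13 15 9 16 2 3 17 18 5 7 4) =[14, 13, 3, 17, 0, 7, 6, 4, 8, 16, 10, 11, 12, 15, 1, 9, 2, 18, 5]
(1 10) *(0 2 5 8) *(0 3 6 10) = (0 2 5 8 3 6 10 1) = [2, 0, 5, 6, 4, 8, 10, 7, 3, 9, 1]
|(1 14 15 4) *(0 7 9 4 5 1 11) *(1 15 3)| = |(0 7 9 4 11)(1 14 3)(5 15)| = 30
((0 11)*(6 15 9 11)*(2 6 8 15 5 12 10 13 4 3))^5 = (15)(2 13 5 3 10 6 4 12)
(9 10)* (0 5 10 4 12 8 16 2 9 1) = [5, 0, 9, 3, 12, 10, 6, 7, 16, 4, 1, 11, 8, 13, 14, 15, 2] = (0 5 10 1)(2 9 4 12 8 16)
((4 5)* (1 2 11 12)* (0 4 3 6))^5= ((0 4 5 3 6)(1 2 11 12))^5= (1 2 11 12)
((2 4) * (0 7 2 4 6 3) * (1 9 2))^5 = (0 6 9 7 3 2 1)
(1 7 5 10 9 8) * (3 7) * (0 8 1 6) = (0 8 6)(1 3 7 5 10 9) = [8, 3, 2, 7, 4, 10, 0, 5, 6, 1, 9]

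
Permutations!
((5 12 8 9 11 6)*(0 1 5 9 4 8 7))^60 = ((0 1 5 12 7)(4 8)(6 9 11))^60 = (12)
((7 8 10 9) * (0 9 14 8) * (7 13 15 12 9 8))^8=((0 8 10 14 7)(9 13 15 12))^8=(15)(0 14 8 7 10)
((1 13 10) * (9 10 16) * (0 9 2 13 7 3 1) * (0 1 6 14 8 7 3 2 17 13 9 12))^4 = (1 8 10 14 9 6 2 3 7)(13 16 17) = ((0 12)(1 3 6 14 8 7 2 9 10)(13 16 17))^4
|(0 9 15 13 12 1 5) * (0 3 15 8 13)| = 9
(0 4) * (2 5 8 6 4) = (0 2 5 8 6 4) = [2, 1, 5, 3, 0, 8, 4, 7, 6]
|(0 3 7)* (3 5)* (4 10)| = 4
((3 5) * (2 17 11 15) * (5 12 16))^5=((2 17 11 15)(3 12 16 5))^5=(2 17 11 15)(3 12 16 5)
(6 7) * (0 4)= (0 4)(6 7)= [4, 1, 2, 3, 0, 5, 7, 6]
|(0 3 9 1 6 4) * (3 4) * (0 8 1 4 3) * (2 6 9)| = |(0 3 2 6)(1 9 4 8)| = 4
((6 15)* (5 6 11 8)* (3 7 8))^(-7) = ((3 7 8 5 6 15 11))^(-7) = (15)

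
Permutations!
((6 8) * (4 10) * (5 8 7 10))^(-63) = (4 6)(5 7)(8 10)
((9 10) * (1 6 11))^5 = ((1 6 11)(9 10))^5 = (1 11 6)(9 10)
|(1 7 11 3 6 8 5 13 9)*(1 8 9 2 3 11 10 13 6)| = |(1 7 10 13 2 3)(5 6 9 8)| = 12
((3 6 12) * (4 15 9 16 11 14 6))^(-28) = (3 12 6 14 11 16 9 15 4)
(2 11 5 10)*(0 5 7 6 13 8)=(0 5 10 2 11 7 6 13 8)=[5, 1, 11, 3, 4, 10, 13, 6, 0, 9, 2, 7, 12, 8]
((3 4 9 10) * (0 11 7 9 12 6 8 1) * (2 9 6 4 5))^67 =(0 11 7 6 8 1)(2 10 5 9 3)(4 12)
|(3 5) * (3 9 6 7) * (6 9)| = 4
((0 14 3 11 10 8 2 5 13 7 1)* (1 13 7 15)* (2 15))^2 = (0 3 10 15)(1 14 11 8)(2 7)(5 13)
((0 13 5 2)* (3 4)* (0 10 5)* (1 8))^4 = (13)(2 10 5)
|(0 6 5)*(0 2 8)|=|(0 6 5 2 8)|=5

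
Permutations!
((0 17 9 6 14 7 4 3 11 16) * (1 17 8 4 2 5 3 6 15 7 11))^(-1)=(0 16 11 14 6 4 8)(1 3 5 2 7 15 9 17)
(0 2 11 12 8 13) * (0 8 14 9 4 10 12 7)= (0 2 11 7)(4 10 12 14 9)(8 13)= [2, 1, 11, 3, 10, 5, 6, 0, 13, 4, 12, 7, 14, 8, 9]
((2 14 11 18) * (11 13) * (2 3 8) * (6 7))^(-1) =((2 14 13 11 18 3 8)(6 7))^(-1) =(2 8 3 18 11 13 14)(6 7)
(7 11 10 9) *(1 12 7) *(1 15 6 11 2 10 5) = [0, 12, 10, 3, 4, 1, 11, 2, 8, 15, 9, 5, 7, 13, 14, 6] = (1 12 7 2 10 9 15 6 11 5)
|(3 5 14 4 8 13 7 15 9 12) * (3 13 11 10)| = 35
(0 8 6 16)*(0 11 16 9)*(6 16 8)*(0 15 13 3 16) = (0 6 9 15 13 3 16 11 8) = [6, 1, 2, 16, 4, 5, 9, 7, 0, 15, 10, 8, 12, 3, 14, 13, 11]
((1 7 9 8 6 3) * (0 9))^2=(0 8 3 7 9 6 1)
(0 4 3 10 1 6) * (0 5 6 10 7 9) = [4, 10, 2, 7, 3, 6, 5, 9, 8, 0, 1] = (0 4 3 7 9)(1 10)(5 6)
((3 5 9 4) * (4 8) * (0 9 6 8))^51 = ((0 9)(3 5 6 8 4))^51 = (0 9)(3 5 6 8 4)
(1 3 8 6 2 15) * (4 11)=(1 3 8 6 2 15)(4 11)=[0, 3, 15, 8, 11, 5, 2, 7, 6, 9, 10, 4, 12, 13, 14, 1]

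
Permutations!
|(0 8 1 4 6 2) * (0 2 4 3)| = 4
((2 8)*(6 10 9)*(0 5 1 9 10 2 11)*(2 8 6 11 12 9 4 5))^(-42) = (12)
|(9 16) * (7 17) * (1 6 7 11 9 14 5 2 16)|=|(1 6 7 17 11 9)(2 16 14 5)|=12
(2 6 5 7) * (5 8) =(2 6 8 5 7) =[0, 1, 6, 3, 4, 7, 8, 2, 5]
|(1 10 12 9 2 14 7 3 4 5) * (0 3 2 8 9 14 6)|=|(0 3 4 5 1 10 12 14 7 2 6)(8 9)|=22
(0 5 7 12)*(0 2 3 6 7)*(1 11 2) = (0 5)(1 11 2 3 6 7 12) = [5, 11, 3, 6, 4, 0, 7, 12, 8, 9, 10, 2, 1]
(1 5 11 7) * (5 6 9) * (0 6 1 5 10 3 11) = (0 6 9 10 3 11 7 5) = [6, 1, 2, 11, 4, 0, 9, 5, 8, 10, 3, 7]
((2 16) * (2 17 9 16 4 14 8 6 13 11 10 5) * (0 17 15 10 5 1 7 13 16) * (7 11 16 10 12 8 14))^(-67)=(0 9 17)(1 6 12 16 7 2 11 10 8 15 13 4 5)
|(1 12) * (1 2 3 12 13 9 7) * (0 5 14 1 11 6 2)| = 12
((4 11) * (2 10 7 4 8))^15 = (2 4)(7 8)(10 11)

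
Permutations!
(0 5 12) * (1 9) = (0 5 12)(1 9) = [5, 9, 2, 3, 4, 12, 6, 7, 8, 1, 10, 11, 0]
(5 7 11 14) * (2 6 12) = (2 6 12)(5 7 11 14) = [0, 1, 6, 3, 4, 7, 12, 11, 8, 9, 10, 14, 2, 13, 5]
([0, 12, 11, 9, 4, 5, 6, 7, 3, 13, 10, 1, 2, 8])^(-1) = [0, 11, 12, 8, 4, 5, 6, 7, 13, 3, 10, 2, 1, 9]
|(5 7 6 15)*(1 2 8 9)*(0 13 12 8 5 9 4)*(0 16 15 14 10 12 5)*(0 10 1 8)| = 10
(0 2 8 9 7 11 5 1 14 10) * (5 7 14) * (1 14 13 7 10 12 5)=(0 2 8 9 13 7 11 10)(5 14 12)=[2, 1, 8, 3, 4, 14, 6, 11, 9, 13, 0, 10, 5, 7, 12]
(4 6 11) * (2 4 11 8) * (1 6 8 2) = (11)(1 6 2 4 8) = [0, 6, 4, 3, 8, 5, 2, 7, 1, 9, 10, 11]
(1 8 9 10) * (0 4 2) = [4, 8, 0, 3, 2, 5, 6, 7, 9, 10, 1] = (0 4 2)(1 8 9 10)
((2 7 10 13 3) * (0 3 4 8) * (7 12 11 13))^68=(0 11)(2 4)(3 13)(8 12)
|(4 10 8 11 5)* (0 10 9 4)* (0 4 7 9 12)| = 14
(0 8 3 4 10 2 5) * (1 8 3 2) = [3, 8, 5, 4, 10, 0, 6, 7, 2, 9, 1] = (0 3 4 10 1 8 2 5)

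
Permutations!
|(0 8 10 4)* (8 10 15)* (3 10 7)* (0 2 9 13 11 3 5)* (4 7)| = |(0 4 2 9 13 11 3 10 7 5)(8 15)| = 10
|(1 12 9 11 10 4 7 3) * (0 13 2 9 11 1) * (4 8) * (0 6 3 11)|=30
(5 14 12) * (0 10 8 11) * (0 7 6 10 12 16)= (0 12 5 14 16)(6 10 8 11 7)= [12, 1, 2, 3, 4, 14, 10, 6, 11, 9, 8, 7, 5, 13, 16, 15, 0]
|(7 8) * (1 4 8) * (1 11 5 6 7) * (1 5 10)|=8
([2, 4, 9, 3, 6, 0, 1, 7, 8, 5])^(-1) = (0 5 9 2)(1 6 4)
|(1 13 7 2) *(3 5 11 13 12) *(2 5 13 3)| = 15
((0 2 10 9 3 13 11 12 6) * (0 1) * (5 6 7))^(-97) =((0 2 10 9 3 13 11 12 7 5 6 1))^(-97) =(0 1 6 5 7 12 11 13 3 9 10 2)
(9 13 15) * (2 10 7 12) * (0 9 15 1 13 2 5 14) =(15)(0 9 2 10 7 12 5 14)(1 13) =[9, 13, 10, 3, 4, 14, 6, 12, 8, 2, 7, 11, 5, 1, 0, 15]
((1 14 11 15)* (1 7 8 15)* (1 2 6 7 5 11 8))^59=(1 11 14 2 8 6 15 7 5)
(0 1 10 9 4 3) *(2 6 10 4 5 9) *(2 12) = (0 1 4 3)(2 6 10 12)(5 9) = [1, 4, 6, 0, 3, 9, 10, 7, 8, 5, 12, 11, 2]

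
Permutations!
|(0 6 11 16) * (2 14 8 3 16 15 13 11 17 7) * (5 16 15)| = |(0 6 17 7 2 14 8 3 15 13 11 5 16)| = 13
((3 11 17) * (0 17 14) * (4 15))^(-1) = ((0 17 3 11 14)(4 15))^(-1) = (0 14 11 3 17)(4 15)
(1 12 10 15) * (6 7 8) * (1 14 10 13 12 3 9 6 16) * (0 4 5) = (0 4 5)(1 3 9 6 7 8 16)(10 15 14)(12 13) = [4, 3, 2, 9, 5, 0, 7, 8, 16, 6, 15, 11, 13, 12, 10, 14, 1]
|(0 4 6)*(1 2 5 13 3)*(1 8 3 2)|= |(0 4 6)(2 5 13)(3 8)|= 6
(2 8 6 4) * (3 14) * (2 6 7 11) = (2 8 7 11)(3 14)(4 6) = [0, 1, 8, 14, 6, 5, 4, 11, 7, 9, 10, 2, 12, 13, 3]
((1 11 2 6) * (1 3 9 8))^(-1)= (1 8 9 3 6 2 11)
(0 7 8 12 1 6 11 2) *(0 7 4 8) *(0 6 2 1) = [4, 2, 7, 3, 8, 5, 11, 6, 12, 9, 10, 1, 0] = (0 4 8 12)(1 2 7 6 11)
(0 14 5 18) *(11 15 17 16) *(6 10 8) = (0 14 5 18)(6 10 8)(11 15 17 16) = [14, 1, 2, 3, 4, 18, 10, 7, 6, 9, 8, 15, 12, 13, 5, 17, 11, 16, 0]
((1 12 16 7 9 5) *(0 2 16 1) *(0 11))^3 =(0 7 11 16 5 2 9)(1 12) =((0 2 16 7 9 5 11)(1 12))^3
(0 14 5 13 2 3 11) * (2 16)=(0 14 5 13 16 2 3 11)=[14, 1, 3, 11, 4, 13, 6, 7, 8, 9, 10, 0, 12, 16, 5, 15, 2]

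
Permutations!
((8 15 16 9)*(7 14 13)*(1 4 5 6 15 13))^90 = (1 5 15 9 13 14 4 6 16 8 7)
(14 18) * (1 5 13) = (1 5 13)(14 18) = [0, 5, 2, 3, 4, 13, 6, 7, 8, 9, 10, 11, 12, 1, 18, 15, 16, 17, 14]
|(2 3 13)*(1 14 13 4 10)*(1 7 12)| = 9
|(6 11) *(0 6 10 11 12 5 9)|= 10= |(0 6 12 5 9)(10 11)|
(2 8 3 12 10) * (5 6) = (2 8 3 12 10)(5 6) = [0, 1, 8, 12, 4, 6, 5, 7, 3, 9, 2, 11, 10]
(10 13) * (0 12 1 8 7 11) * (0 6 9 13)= (0 12 1 8 7 11 6 9 13 10)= [12, 8, 2, 3, 4, 5, 9, 11, 7, 13, 0, 6, 1, 10]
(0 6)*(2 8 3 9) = (0 6)(2 8 3 9) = [6, 1, 8, 9, 4, 5, 0, 7, 3, 2]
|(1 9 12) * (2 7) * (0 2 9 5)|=|(0 2 7 9 12 1 5)|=7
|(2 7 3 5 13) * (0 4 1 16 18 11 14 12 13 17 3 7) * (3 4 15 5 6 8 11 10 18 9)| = |(0 15 5 17 4 1 16 9 3 6 8 11 14 12 13 2)(10 18)| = 16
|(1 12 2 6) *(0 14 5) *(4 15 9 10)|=|(0 14 5)(1 12 2 6)(4 15 9 10)|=12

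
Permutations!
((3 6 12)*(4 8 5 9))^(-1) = (3 12 6)(4 9 5 8)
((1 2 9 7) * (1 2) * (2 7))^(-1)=(2 9)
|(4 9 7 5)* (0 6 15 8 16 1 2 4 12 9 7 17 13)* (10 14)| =14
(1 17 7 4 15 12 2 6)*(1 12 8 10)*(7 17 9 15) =(17)(1 9 15 8 10)(2 6 12)(4 7) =[0, 9, 6, 3, 7, 5, 12, 4, 10, 15, 1, 11, 2, 13, 14, 8, 16, 17]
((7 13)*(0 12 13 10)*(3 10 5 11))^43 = (0 7 3 12 5 10 13 11)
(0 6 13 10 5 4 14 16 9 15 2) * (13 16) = (0 6 16 9 15 2)(4 14 13 10 5) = [6, 1, 0, 3, 14, 4, 16, 7, 8, 15, 5, 11, 12, 10, 13, 2, 9]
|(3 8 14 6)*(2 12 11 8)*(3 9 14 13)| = |(2 12 11 8 13 3)(6 9 14)| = 6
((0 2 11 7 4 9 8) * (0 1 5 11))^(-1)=((0 2)(1 5 11 7 4 9 8))^(-1)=(0 2)(1 8 9 4 7 11 5)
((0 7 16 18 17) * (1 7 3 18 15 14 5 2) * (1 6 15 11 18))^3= ((0 3 1 7 16 11 18 17)(2 6 15 14 5))^3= (0 7 18 3 16 17 1 11)(2 14 6 5 15)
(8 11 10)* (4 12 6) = (4 12 6)(8 11 10) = [0, 1, 2, 3, 12, 5, 4, 7, 11, 9, 8, 10, 6]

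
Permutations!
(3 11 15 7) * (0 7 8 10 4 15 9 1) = (0 7 3 11 9 1)(4 15 8 10) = [7, 0, 2, 11, 15, 5, 6, 3, 10, 1, 4, 9, 12, 13, 14, 8]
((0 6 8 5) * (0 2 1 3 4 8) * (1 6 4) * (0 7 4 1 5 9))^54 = (0 2 8 3 7)(1 6 9 5 4)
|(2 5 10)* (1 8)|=|(1 8)(2 5 10)|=6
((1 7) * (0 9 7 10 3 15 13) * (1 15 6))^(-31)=((0 9 7 15 13)(1 10 3 6))^(-31)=(0 13 15 7 9)(1 10 3 6)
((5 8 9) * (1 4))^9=((1 4)(5 8 9))^9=(9)(1 4)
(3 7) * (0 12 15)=(0 12 15)(3 7)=[12, 1, 2, 7, 4, 5, 6, 3, 8, 9, 10, 11, 15, 13, 14, 0]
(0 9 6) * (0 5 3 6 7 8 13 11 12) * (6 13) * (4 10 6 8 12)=(0 9 7 12)(3 13 11 4 10 6 5)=[9, 1, 2, 13, 10, 3, 5, 12, 8, 7, 6, 4, 0, 11]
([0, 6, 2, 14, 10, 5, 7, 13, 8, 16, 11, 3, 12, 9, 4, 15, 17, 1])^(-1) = (1 17 16 9 13 7 6)(3 11 10 4 14)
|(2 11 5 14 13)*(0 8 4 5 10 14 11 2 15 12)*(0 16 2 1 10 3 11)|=8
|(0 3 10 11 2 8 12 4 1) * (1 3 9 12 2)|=|(0 9 12 4 3 10 11 1)(2 8)|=8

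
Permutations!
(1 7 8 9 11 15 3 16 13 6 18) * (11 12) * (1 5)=(1 7 8 9 12 11 15 3 16 13 6 18 5)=[0, 7, 2, 16, 4, 1, 18, 8, 9, 12, 10, 15, 11, 6, 14, 3, 13, 17, 5]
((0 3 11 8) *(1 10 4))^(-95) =((0 3 11 8)(1 10 4))^(-95) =(0 3 11 8)(1 10 4)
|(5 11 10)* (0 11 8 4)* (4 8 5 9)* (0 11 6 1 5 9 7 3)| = 10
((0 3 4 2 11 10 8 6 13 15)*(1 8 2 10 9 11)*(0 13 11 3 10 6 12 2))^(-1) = ((0 10)(1 8 12 2)(3 4 6 11 9)(13 15))^(-1) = (0 10)(1 2 12 8)(3 9 11 6 4)(13 15)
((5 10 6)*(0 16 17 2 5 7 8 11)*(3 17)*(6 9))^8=((0 16 3 17 2 5 10 9 6 7 8 11))^8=(0 6 2)(3 8 10)(5 16 7)(9 17 11)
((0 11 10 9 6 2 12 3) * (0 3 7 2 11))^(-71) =(2 12 7)(6 11 10 9)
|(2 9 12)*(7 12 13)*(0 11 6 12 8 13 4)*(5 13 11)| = |(0 5 13 7 8 11 6 12 2 9 4)| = 11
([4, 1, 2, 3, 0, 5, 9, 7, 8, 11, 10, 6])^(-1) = (0 4)(6 11 9)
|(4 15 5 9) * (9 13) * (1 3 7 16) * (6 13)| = 12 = |(1 3 7 16)(4 15 5 6 13 9)|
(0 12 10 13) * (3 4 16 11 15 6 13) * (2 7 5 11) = (0 12 10 3 4 16 2 7 5 11 15 6 13) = [12, 1, 7, 4, 16, 11, 13, 5, 8, 9, 3, 15, 10, 0, 14, 6, 2]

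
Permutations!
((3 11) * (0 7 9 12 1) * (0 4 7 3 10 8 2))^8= (0 11 8)(1 9 4 12 7)(2 3 10)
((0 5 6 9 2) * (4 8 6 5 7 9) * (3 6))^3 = ((0 7 9 2)(3 6 4 8))^3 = (0 2 9 7)(3 8 4 6)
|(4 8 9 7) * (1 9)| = |(1 9 7 4 8)| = 5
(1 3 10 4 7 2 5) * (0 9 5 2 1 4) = [9, 3, 2, 10, 7, 4, 6, 1, 8, 5, 0] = (0 9 5 4 7 1 3 10)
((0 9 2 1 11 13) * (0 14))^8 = ((0 9 2 1 11 13 14))^8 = (0 9 2 1 11 13 14)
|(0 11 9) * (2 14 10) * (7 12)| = |(0 11 9)(2 14 10)(7 12)| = 6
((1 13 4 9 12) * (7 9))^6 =((1 13 4 7 9 12))^6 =(13)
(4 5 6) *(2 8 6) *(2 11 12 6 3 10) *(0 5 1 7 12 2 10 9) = (0 5 11 2 8 3 9)(1 7 12 6 4) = [5, 7, 8, 9, 1, 11, 4, 12, 3, 0, 10, 2, 6]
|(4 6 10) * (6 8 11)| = 5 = |(4 8 11 6 10)|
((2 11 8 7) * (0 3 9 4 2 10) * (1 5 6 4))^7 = ((0 3 9 1 5 6 4 2 11 8 7 10))^7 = (0 2 9 8 5 10 4 3 11 1 7 6)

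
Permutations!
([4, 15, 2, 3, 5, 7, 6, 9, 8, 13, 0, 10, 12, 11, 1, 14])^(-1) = (0 10 11 13 9 7 5 4)(1 14 15)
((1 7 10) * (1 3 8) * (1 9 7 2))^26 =(3 8 9 7 10)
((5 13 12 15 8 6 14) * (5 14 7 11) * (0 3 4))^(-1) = ((0 3 4)(5 13 12 15 8 6 7 11))^(-1) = (0 4 3)(5 11 7 6 8 15 12 13)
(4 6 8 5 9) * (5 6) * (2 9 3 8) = (2 9 4 5 3 8 6) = [0, 1, 9, 8, 5, 3, 2, 7, 6, 4]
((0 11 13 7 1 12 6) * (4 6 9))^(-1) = ((0 11 13 7 1 12 9 4 6))^(-1) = (0 6 4 9 12 1 7 13 11)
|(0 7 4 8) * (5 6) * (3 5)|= |(0 7 4 8)(3 5 6)|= 12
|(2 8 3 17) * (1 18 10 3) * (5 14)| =|(1 18 10 3 17 2 8)(5 14)| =14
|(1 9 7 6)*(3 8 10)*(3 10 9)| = |(10)(1 3 8 9 7 6)| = 6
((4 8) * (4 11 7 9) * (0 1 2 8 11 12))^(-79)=(0 1 2 8 12)(4 11 7 9)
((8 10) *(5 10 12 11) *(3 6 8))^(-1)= (3 10 5 11 12 8 6)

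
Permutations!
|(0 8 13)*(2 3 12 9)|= 12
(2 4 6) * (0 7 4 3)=(0 7 4 6 2 3)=[7, 1, 3, 0, 6, 5, 2, 4]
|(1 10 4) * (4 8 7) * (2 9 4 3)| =8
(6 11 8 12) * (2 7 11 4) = (2 7 11 8 12 6 4) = [0, 1, 7, 3, 2, 5, 4, 11, 12, 9, 10, 8, 6]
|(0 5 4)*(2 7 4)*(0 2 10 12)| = 12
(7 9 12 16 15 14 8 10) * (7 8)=(7 9 12 16 15 14)(8 10)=[0, 1, 2, 3, 4, 5, 6, 9, 10, 12, 8, 11, 16, 13, 7, 14, 15]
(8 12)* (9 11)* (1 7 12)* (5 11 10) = (1 7 12 8)(5 11 9 10) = [0, 7, 2, 3, 4, 11, 6, 12, 1, 10, 5, 9, 8]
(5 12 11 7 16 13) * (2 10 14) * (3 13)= (2 10 14)(3 13 5 12 11 7 16)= [0, 1, 10, 13, 4, 12, 6, 16, 8, 9, 14, 7, 11, 5, 2, 15, 3]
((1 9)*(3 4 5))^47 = (1 9)(3 5 4)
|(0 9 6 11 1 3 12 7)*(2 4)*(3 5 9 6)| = |(0 6 11 1 5 9 3 12 7)(2 4)| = 18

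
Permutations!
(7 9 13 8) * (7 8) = (7 9 13) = [0, 1, 2, 3, 4, 5, 6, 9, 8, 13, 10, 11, 12, 7]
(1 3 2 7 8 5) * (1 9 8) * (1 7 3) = [0, 1, 3, 2, 4, 9, 6, 7, 5, 8] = (2 3)(5 9 8)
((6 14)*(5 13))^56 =(14)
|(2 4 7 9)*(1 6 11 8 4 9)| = |(1 6 11 8 4 7)(2 9)| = 6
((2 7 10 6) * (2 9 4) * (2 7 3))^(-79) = ((2 3)(4 7 10 6 9))^(-79) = (2 3)(4 7 10 6 9)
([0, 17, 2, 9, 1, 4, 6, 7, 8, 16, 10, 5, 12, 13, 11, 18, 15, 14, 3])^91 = [0, 17, 2, 9, 1, 4, 6, 7, 8, 16, 10, 5, 12, 13, 11, 18, 15, 14, 3]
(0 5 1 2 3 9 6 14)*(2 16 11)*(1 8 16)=(0 5 8 16 11 2 3 9 6 14)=[5, 1, 3, 9, 4, 8, 14, 7, 16, 6, 10, 2, 12, 13, 0, 15, 11]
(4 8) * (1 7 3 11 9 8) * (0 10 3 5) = (0 10 3 11 9 8 4 1 7 5) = [10, 7, 2, 11, 1, 0, 6, 5, 4, 8, 3, 9]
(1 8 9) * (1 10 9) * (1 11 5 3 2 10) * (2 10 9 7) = (1 8 11 5 3 10 7 2 9) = [0, 8, 9, 10, 4, 3, 6, 2, 11, 1, 7, 5]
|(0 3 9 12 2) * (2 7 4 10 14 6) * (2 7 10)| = |(0 3 9 12 10 14 6 7 4 2)| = 10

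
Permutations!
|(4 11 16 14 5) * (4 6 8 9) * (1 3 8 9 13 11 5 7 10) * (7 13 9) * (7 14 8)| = 36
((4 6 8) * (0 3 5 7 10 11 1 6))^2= ((0 3 5 7 10 11 1 6 8 4))^2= (0 5 10 1 8)(3 7 11 6 4)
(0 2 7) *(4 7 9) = (0 2 9 4 7) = [2, 1, 9, 3, 7, 5, 6, 0, 8, 4]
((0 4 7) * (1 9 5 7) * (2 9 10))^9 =((0 4 1 10 2 9 5 7))^9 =(0 4 1 10 2 9 5 7)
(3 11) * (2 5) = (2 5)(3 11) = [0, 1, 5, 11, 4, 2, 6, 7, 8, 9, 10, 3]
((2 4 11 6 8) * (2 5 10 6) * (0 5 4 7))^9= (11)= ((0 5 10 6 8 4 11 2 7))^9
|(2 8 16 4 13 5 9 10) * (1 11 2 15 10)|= |(1 11 2 8 16 4 13 5 9)(10 15)|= 18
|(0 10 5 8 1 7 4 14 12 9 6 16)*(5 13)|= 13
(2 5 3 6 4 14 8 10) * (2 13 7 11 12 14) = (2 5 3 6 4)(7 11 12 14 8 10 13) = [0, 1, 5, 6, 2, 3, 4, 11, 10, 9, 13, 12, 14, 7, 8]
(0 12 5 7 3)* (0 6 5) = (0 12)(3 6 5 7) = [12, 1, 2, 6, 4, 7, 5, 3, 8, 9, 10, 11, 0]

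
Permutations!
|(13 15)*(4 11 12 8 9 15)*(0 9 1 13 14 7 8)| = 11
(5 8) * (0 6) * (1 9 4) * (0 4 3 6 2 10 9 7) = (0 2 10 9 3 6 4 1 7)(5 8) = [2, 7, 10, 6, 1, 8, 4, 0, 5, 3, 9]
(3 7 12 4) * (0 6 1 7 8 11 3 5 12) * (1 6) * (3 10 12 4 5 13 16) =(0 1 7)(3 8 11 10 12 5 4 13 16) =[1, 7, 2, 8, 13, 4, 6, 0, 11, 9, 12, 10, 5, 16, 14, 15, 3]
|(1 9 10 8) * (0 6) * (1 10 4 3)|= |(0 6)(1 9 4 3)(8 10)|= 4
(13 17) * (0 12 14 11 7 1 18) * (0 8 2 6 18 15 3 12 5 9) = (0 5 9)(1 15 3 12 14 11 7)(2 6 18 8)(13 17) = [5, 15, 6, 12, 4, 9, 18, 1, 2, 0, 10, 7, 14, 17, 11, 3, 16, 13, 8]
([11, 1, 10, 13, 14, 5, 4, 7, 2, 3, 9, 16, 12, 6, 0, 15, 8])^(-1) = [14, 1, 8, 9, 6, 5, 13, 7, 16, 10, 2, 0, 12, 3, 4, 15, 11]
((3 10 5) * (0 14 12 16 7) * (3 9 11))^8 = (0 16 14 7 12)(3 9 10 11 5) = ((0 14 12 16 7)(3 10 5 9 11))^8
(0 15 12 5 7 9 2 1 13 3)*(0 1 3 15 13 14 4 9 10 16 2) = (0 13 15 12 5 7 10 16 2 3 1 14 4 9) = [13, 14, 3, 1, 9, 7, 6, 10, 8, 0, 16, 11, 5, 15, 4, 12, 2]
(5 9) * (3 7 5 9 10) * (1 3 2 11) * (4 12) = (1 3 7 5 10 2 11)(4 12) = [0, 3, 11, 7, 12, 10, 6, 5, 8, 9, 2, 1, 4]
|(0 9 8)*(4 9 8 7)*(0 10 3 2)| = 15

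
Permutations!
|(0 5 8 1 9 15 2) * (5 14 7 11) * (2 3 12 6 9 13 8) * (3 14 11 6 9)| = 84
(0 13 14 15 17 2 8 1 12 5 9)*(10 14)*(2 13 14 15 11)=(0 14 11 2 8 1 12 5 9)(10 15 17 13)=[14, 12, 8, 3, 4, 9, 6, 7, 1, 0, 15, 2, 5, 10, 11, 17, 16, 13]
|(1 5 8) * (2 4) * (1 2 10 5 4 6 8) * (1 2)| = 7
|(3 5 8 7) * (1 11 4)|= 12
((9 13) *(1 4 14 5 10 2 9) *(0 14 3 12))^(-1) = ((0 14 5 10 2 9 13 1 4 3 12))^(-1) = (0 12 3 4 1 13 9 2 10 5 14)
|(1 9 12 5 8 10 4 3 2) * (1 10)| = 20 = |(1 9 12 5 8)(2 10 4 3)|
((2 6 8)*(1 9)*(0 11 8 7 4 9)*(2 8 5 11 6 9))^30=(11)(0 7 2 1 6 4 9)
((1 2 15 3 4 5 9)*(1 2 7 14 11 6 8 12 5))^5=(1 8 15 14 5 4 6 2 7 12 3 11 9)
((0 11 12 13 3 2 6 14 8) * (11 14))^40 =((0 14 8)(2 6 11 12 13 3))^40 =(0 14 8)(2 13 11)(3 12 6)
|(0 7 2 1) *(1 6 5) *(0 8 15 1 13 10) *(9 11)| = |(0 7 2 6 5 13 10)(1 8 15)(9 11)| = 42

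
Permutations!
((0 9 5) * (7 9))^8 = (9)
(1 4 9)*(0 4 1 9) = [4, 1, 2, 3, 0, 5, 6, 7, 8, 9] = (9)(0 4)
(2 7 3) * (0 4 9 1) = (0 4 9 1)(2 7 3) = [4, 0, 7, 2, 9, 5, 6, 3, 8, 1]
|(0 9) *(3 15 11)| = 6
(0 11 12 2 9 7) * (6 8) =(0 11 12 2 9 7)(6 8) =[11, 1, 9, 3, 4, 5, 8, 0, 6, 7, 10, 12, 2]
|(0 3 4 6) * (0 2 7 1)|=7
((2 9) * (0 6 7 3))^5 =(0 6 7 3)(2 9)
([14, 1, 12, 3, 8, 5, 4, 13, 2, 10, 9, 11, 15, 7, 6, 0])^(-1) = (0 15 12 2 8 4 6 14)(7 13)(9 10)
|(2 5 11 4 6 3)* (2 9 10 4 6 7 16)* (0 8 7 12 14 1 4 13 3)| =8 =|(0 8 7 16 2 5 11 6)(1 4 12 14)(3 9 10 13)|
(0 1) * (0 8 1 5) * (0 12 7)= (0 5 12 7)(1 8)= [5, 8, 2, 3, 4, 12, 6, 0, 1, 9, 10, 11, 7]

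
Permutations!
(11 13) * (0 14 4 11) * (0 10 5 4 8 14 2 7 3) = (0 2 7 3)(4 11 13 10 5)(8 14) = [2, 1, 7, 0, 11, 4, 6, 3, 14, 9, 5, 13, 12, 10, 8]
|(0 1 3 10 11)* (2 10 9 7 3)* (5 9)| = |(0 1 2 10 11)(3 5 9 7)| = 20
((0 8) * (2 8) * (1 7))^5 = ((0 2 8)(1 7))^5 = (0 8 2)(1 7)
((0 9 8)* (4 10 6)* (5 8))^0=(10)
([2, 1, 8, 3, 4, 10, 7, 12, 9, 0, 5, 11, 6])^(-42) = (12)(0 8)(2 9)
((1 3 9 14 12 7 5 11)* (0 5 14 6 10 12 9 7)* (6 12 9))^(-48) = (0 6 1 12 14 11 9 7 5 10 3)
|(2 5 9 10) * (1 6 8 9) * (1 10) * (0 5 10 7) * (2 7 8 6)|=8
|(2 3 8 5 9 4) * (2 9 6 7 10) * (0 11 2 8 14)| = 10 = |(0 11 2 3 14)(4 9)(5 6 7 10 8)|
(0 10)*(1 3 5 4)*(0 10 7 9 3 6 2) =(10)(0 7 9 3 5 4 1 6 2) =[7, 6, 0, 5, 1, 4, 2, 9, 8, 3, 10]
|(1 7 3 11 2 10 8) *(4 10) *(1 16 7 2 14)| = 10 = |(1 2 4 10 8 16 7 3 11 14)|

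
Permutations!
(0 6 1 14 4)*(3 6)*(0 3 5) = [5, 14, 2, 6, 3, 0, 1, 7, 8, 9, 10, 11, 12, 13, 4] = (0 5)(1 14 4 3 6)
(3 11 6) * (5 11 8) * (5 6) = (3 8 6)(5 11) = [0, 1, 2, 8, 4, 11, 3, 7, 6, 9, 10, 5]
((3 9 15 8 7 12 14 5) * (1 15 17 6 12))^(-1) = ((1 15 8 7)(3 9 17 6 12 14 5))^(-1) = (1 7 8 15)(3 5 14 12 6 17 9)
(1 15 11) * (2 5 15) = (1 2 5 15 11) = [0, 2, 5, 3, 4, 15, 6, 7, 8, 9, 10, 1, 12, 13, 14, 11]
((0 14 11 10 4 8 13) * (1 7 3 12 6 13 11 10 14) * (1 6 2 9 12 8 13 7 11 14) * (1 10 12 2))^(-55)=((0 6 7 3 8 14 12 1 11 10 4 13)(2 9))^(-55)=(0 14 4 3 11 6 12 13 8 10 7 1)(2 9)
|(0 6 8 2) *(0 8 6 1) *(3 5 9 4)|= 4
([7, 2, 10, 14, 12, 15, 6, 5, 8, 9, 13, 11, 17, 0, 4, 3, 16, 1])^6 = (0 4 13 14 10 3 2 15 1 5 17 7 12)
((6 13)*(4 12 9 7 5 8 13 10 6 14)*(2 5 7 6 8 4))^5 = (2 6)(4 8)(5 10)(9 14)(12 13)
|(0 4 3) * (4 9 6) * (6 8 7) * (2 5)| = 14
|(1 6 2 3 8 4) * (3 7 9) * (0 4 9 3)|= |(0 4 1 6 2 7 3 8 9)|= 9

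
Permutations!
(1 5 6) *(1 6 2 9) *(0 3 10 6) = (0 3 10 6)(1 5 2 9) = [3, 5, 9, 10, 4, 2, 0, 7, 8, 1, 6]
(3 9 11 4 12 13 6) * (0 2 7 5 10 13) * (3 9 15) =(0 2 7 5 10 13 6 9 11 4 12)(3 15) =[2, 1, 7, 15, 12, 10, 9, 5, 8, 11, 13, 4, 0, 6, 14, 3]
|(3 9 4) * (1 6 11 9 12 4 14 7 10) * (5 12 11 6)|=10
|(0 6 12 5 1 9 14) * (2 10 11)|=21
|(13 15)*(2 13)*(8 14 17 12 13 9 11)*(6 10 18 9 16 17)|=|(2 16 17 12 13 15)(6 10 18 9 11 8 14)|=42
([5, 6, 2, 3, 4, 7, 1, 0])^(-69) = [0, 6, 2, 3, 4, 5, 1, 7]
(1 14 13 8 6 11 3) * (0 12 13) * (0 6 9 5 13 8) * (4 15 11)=(0 12 8 9 5 13)(1 14 6 4 15 11 3)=[12, 14, 2, 1, 15, 13, 4, 7, 9, 5, 10, 3, 8, 0, 6, 11]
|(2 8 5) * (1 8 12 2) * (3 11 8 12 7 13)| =9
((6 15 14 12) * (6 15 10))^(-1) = ((6 10)(12 15 14))^(-1) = (6 10)(12 14 15)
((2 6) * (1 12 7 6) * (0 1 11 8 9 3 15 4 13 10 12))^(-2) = ((0 1)(2 11 8 9 3 15 4 13 10 12 7 6))^(-2) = (2 7 10 4 3 8)(6 12 13 15 9 11)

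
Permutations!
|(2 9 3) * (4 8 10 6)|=|(2 9 3)(4 8 10 6)|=12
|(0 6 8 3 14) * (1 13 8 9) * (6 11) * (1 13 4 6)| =|(0 11 1 4 6 9 13 8 3 14)| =10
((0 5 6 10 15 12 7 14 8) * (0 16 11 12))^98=(0 10 5 15 6)(7 8 11)(12 14 16)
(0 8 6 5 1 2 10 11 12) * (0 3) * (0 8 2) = (0 2 10 11 12 3 8 6 5 1) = [2, 0, 10, 8, 4, 1, 5, 7, 6, 9, 11, 12, 3]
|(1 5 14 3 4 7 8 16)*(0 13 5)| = |(0 13 5 14 3 4 7 8 16 1)| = 10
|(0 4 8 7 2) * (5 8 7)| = |(0 4 7 2)(5 8)| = 4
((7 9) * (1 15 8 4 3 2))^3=((1 15 8 4 3 2)(7 9))^3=(1 4)(2 8)(3 15)(7 9)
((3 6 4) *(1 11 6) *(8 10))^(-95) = ((1 11 6 4 3)(8 10))^(-95) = (11)(8 10)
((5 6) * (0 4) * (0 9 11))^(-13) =((0 4 9 11)(5 6))^(-13) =(0 11 9 4)(5 6)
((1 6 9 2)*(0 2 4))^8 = (0 1 9)(2 6 4)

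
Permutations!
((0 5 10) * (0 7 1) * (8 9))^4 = ((0 5 10 7 1)(8 9))^4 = (0 1 7 10 5)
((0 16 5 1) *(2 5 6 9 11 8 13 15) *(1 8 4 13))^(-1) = (0 1 8 5 2 15 13 4 11 9 6 16) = ((0 16 6 9 11 4 13 15 2 5 8 1))^(-1)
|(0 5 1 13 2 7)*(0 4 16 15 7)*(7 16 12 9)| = |(0 5 1 13 2)(4 12 9 7)(15 16)| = 20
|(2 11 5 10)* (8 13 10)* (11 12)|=|(2 12 11 5 8 13 10)|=7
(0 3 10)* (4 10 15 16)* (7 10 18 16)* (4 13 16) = (0 3 15 7 10)(4 18)(13 16) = [3, 1, 2, 15, 18, 5, 6, 10, 8, 9, 0, 11, 12, 16, 14, 7, 13, 17, 4]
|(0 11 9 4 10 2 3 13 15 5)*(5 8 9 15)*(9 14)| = 12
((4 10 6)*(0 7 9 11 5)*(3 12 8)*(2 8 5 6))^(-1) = (0 5 12 3 8 2 10 4 6 11 9 7)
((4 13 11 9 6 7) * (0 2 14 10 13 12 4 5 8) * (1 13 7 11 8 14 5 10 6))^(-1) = (0 8 13 1 9 11 6 14 5 2)(4 12)(7 10)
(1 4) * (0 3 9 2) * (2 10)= (0 3 9 10 2)(1 4)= [3, 4, 0, 9, 1, 5, 6, 7, 8, 10, 2]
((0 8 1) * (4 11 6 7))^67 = ((0 8 1)(4 11 6 7))^67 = (0 8 1)(4 7 6 11)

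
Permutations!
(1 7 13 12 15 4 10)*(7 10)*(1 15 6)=(1 10 15 4 7 13 12 6)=[0, 10, 2, 3, 7, 5, 1, 13, 8, 9, 15, 11, 6, 12, 14, 4]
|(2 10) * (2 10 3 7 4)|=4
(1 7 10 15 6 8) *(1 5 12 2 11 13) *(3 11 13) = (1 7 10 15 6 8 5 12 2 13)(3 11) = [0, 7, 13, 11, 4, 12, 8, 10, 5, 9, 15, 3, 2, 1, 14, 6]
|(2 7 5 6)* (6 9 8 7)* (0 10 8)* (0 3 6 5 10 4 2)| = 21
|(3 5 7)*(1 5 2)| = |(1 5 7 3 2)| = 5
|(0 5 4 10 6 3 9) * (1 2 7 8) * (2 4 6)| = 30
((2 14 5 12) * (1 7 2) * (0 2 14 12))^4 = (0 7 2 14 12 5 1)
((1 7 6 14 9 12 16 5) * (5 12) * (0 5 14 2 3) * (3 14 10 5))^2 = (16)(1 6 14 10)(2 9 5 7) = ((0 3)(1 7 6 2 14 9 10 5)(12 16))^2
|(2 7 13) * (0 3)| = 6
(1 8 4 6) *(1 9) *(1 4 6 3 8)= (3 8 6 9 4)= [0, 1, 2, 8, 3, 5, 9, 7, 6, 4]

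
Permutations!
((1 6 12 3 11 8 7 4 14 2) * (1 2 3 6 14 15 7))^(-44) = (1 14 3 11 8)(4 15 7)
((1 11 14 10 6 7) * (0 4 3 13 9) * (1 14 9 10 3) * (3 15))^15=(3 13 10 6 7 14 15)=((0 4 1 11 9)(3 13 10 6 7 14 15))^15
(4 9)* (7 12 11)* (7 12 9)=[0, 1, 2, 3, 7, 5, 6, 9, 8, 4, 10, 12, 11]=(4 7 9)(11 12)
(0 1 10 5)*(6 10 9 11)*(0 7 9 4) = (0 1 4)(5 7 9 11 6 10) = [1, 4, 2, 3, 0, 7, 10, 9, 8, 11, 5, 6]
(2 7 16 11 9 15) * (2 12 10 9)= (2 7 16 11)(9 15 12 10)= [0, 1, 7, 3, 4, 5, 6, 16, 8, 15, 9, 2, 10, 13, 14, 12, 11]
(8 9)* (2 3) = [0, 1, 3, 2, 4, 5, 6, 7, 9, 8] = (2 3)(8 9)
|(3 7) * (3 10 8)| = |(3 7 10 8)| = 4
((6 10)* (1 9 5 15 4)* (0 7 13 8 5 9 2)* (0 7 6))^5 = (0 10 6)(1 5 7 4 8 2 15 13)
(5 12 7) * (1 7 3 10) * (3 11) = [0, 7, 2, 10, 4, 12, 6, 5, 8, 9, 1, 3, 11] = (1 7 5 12 11 3 10)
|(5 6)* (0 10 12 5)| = 5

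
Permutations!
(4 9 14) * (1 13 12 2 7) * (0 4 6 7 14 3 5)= (0 4 9 3 5)(1 13 12 2 14 6 7)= [4, 13, 14, 5, 9, 0, 7, 1, 8, 3, 10, 11, 2, 12, 6]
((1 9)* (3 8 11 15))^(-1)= ((1 9)(3 8 11 15))^(-1)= (1 9)(3 15 11 8)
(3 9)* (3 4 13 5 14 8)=(3 9 4 13 5 14 8)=[0, 1, 2, 9, 13, 14, 6, 7, 3, 4, 10, 11, 12, 5, 8]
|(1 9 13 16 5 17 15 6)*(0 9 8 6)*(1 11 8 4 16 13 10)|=|(0 9 10 1 4 16 5 17 15)(6 11 8)|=9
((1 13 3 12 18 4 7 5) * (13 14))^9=((1 14 13 3 12 18 4 7 5))^9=(18)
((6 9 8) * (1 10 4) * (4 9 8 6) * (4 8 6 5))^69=(1 4 5 9 10)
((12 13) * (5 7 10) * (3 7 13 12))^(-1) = ((3 7 10 5 13))^(-1) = (3 13 5 10 7)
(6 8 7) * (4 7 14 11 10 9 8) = (4 7 6)(8 14 11 10 9) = [0, 1, 2, 3, 7, 5, 4, 6, 14, 8, 9, 10, 12, 13, 11]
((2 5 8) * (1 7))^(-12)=(8)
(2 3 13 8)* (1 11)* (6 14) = (1 11)(2 3 13 8)(6 14) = [0, 11, 3, 13, 4, 5, 14, 7, 2, 9, 10, 1, 12, 8, 6]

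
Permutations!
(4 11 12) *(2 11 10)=[0, 1, 11, 3, 10, 5, 6, 7, 8, 9, 2, 12, 4]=(2 11 12 4 10)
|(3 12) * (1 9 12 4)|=5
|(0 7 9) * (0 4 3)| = 5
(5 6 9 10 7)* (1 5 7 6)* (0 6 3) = (0 6 9 10 3)(1 5) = [6, 5, 2, 0, 4, 1, 9, 7, 8, 10, 3]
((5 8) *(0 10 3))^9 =(10)(5 8) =((0 10 3)(5 8))^9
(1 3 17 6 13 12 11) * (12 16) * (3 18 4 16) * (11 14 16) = (1 18 4 11)(3 17 6 13)(12 14 16) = [0, 18, 2, 17, 11, 5, 13, 7, 8, 9, 10, 1, 14, 3, 16, 15, 12, 6, 4]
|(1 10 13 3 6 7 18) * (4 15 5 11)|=28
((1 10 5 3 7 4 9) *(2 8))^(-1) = (1 9 4 7 3 5 10)(2 8)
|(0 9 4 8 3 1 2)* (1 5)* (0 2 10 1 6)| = 14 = |(0 9 4 8 3 5 6)(1 10)|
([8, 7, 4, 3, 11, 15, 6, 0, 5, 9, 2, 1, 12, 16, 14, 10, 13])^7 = (0 11 10 8 1 2 5 7 4 15)(13 16)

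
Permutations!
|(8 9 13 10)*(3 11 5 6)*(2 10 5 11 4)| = 9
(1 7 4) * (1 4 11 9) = (1 7 11 9) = [0, 7, 2, 3, 4, 5, 6, 11, 8, 1, 10, 9]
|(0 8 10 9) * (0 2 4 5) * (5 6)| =8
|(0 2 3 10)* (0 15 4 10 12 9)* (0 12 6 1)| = 30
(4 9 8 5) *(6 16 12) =(4 9 8 5)(6 16 12) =[0, 1, 2, 3, 9, 4, 16, 7, 5, 8, 10, 11, 6, 13, 14, 15, 12]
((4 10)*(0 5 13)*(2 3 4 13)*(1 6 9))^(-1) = (0 13 10 4 3 2 5)(1 9 6)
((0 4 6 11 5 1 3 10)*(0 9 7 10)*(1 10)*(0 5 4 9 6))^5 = (0 5)(1 11)(3 4)(6 7)(9 10)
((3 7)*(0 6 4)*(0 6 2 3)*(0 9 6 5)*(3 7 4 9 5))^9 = (0 2 7 5)(3 4)(6 9) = ((0 2 7 5)(3 4)(6 9))^9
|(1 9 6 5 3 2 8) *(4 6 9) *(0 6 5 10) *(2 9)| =|(0 6 10)(1 4 5 3 9 2 8)| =21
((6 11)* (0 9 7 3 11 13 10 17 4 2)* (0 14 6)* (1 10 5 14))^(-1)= ((0 9 7 3 11)(1 10 17 4 2)(5 14 6 13))^(-1)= (0 11 3 7 9)(1 2 4 17 10)(5 13 6 14)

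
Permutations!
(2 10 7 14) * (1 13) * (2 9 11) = (1 13)(2 10 7 14 9 11) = [0, 13, 10, 3, 4, 5, 6, 14, 8, 11, 7, 2, 12, 1, 9]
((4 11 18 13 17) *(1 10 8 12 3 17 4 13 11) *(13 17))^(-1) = ((1 10 8 12 3 13 4)(11 18))^(-1) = (1 4 13 3 12 8 10)(11 18)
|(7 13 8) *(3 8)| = 4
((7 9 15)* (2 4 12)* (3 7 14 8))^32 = (2 12 4)(3 9 14)(7 15 8)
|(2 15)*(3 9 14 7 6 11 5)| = |(2 15)(3 9 14 7 6 11 5)| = 14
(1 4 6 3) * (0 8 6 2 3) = (0 8 6)(1 4 2 3) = [8, 4, 3, 1, 2, 5, 0, 7, 6]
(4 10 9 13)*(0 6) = (0 6)(4 10 9 13) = [6, 1, 2, 3, 10, 5, 0, 7, 8, 13, 9, 11, 12, 4]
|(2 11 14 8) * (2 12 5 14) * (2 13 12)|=7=|(2 11 13 12 5 14 8)|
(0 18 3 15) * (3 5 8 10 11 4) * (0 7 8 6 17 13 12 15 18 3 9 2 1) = (0 3 18 5 6 17 13 12 15 7 8 10 11 4 9 2 1) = [3, 0, 1, 18, 9, 6, 17, 8, 10, 2, 11, 4, 15, 12, 14, 7, 16, 13, 5]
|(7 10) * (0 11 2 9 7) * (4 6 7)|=|(0 11 2 9 4 6 7 10)|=8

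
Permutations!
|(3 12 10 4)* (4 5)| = 5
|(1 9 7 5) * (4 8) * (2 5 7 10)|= |(1 9 10 2 5)(4 8)|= 10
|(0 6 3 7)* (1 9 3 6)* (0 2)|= 6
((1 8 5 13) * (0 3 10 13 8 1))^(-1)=(0 13 10 3)(5 8)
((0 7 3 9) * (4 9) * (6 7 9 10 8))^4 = ((0 9)(3 4 10 8 6 7))^4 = (3 6 10)(4 7 8)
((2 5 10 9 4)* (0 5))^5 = (0 2 4 9 10 5)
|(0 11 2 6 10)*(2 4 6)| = 5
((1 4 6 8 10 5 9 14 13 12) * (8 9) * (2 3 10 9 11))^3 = ((1 4 6 11 2 3 10 5 8 9 14 13 12))^3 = (1 11 10 9 12 6 3 8 13 4 2 5 14)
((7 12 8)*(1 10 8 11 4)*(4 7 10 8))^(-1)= (1 4 10 8)(7 11 12)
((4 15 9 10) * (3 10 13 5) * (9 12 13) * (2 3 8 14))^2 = ((2 3 10 4 15 12 13 5 8 14))^2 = (2 10 15 13 8)(3 4 12 5 14)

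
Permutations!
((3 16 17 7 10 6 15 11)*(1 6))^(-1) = (1 10 7 17 16 3 11 15 6) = ((1 6 15 11 3 16 17 7 10))^(-1)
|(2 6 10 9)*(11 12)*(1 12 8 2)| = 8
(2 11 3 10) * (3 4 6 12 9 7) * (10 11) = (2 10)(3 11 4 6 12 9 7) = [0, 1, 10, 11, 6, 5, 12, 3, 8, 7, 2, 4, 9]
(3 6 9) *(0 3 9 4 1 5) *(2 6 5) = (9)(0 3 5)(1 2 6 4) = [3, 2, 6, 5, 1, 0, 4, 7, 8, 9]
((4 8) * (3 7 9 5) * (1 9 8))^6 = (1 4 8 7 3 5 9)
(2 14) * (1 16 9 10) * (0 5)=(0 5)(1 16 9 10)(2 14)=[5, 16, 14, 3, 4, 0, 6, 7, 8, 10, 1, 11, 12, 13, 2, 15, 9]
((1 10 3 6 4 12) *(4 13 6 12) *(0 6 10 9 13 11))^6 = (13)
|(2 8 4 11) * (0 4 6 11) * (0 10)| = |(0 4 10)(2 8 6 11)| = 12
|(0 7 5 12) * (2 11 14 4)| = 4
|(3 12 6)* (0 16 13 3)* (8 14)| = |(0 16 13 3 12 6)(8 14)| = 6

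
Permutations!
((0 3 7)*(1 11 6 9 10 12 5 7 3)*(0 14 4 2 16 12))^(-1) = (0 10 9 6 11 1)(2 4 14 7 5 12 16)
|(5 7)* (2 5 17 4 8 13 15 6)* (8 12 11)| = |(2 5 7 17 4 12 11 8 13 15 6)| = 11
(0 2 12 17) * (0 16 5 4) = (0 2 12 17 16 5 4) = [2, 1, 12, 3, 0, 4, 6, 7, 8, 9, 10, 11, 17, 13, 14, 15, 5, 16]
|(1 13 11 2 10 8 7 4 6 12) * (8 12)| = |(1 13 11 2 10 12)(4 6 8 7)| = 12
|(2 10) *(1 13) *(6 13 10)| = 5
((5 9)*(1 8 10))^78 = (10)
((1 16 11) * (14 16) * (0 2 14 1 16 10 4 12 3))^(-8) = (16)(0 3 12 4 10 14 2)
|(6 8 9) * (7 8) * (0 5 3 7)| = 7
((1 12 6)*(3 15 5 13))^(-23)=(1 12 6)(3 15 5 13)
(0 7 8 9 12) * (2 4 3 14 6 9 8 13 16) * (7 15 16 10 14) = [15, 1, 4, 7, 3, 5, 9, 13, 8, 12, 14, 11, 0, 10, 6, 16, 2] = (0 15 16 2 4 3 7 13 10 14 6 9 12)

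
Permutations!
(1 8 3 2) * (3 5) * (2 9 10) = (1 8 5 3 9 10 2) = [0, 8, 1, 9, 4, 3, 6, 7, 5, 10, 2]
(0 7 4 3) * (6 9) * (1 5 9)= [7, 5, 2, 0, 3, 9, 1, 4, 8, 6]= (0 7 4 3)(1 5 9 6)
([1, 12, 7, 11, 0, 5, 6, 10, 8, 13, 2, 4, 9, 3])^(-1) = [4, 0, 10, 13, 11, 5, 6, 2, 8, 12, 7, 3, 1, 9]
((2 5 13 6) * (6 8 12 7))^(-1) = (2 6 7 12 8 13 5)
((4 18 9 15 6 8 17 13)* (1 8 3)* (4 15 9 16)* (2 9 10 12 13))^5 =(1 10 3 9 6 2 15 17 13 8 12)(4 16 18)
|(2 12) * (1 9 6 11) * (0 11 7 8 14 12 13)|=11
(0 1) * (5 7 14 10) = (0 1)(5 7 14 10) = [1, 0, 2, 3, 4, 7, 6, 14, 8, 9, 5, 11, 12, 13, 10]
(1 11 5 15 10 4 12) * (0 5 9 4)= (0 5 15 10)(1 11 9 4 12)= [5, 11, 2, 3, 12, 15, 6, 7, 8, 4, 0, 9, 1, 13, 14, 10]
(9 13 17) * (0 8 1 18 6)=[8, 18, 2, 3, 4, 5, 0, 7, 1, 13, 10, 11, 12, 17, 14, 15, 16, 9, 6]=(0 8 1 18 6)(9 13 17)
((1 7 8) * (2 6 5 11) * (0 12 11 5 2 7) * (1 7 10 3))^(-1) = ((0 12 11 10 3 1)(2 6)(7 8))^(-1) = (0 1 3 10 11 12)(2 6)(7 8)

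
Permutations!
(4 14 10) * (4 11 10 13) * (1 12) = [0, 12, 2, 3, 14, 5, 6, 7, 8, 9, 11, 10, 1, 4, 13] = (1 12)(4 14 13)(10 11)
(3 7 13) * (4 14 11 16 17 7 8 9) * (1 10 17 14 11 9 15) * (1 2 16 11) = (1 10 17 7 13 3 8 15 2 16 14 9 4) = [0, 10, 16, 8, 1, 5, 6, 13, 15, 4, 17, 11, 12, 3, 9, 2, 14, 7]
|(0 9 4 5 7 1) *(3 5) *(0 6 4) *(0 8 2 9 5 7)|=|(0 5)(1 6 4 3 7)(2 9 8)|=30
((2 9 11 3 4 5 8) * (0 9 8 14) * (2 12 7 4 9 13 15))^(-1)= ((0 13 15 2 8 12 7 4 5 14)(3 9 11))^(-1)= (0 14 5 4 7 12 8 2 15 13)(3 11 9)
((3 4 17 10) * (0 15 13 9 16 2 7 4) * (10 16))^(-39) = (0 9)(2 7 4 17 16)(3 13)(10 15)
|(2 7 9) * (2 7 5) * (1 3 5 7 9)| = |(9)(1 3 5 2 7)| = 5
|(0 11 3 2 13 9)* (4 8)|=|(0 11 3 2 13 9)(4 8)|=6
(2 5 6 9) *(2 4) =[0, 1, 5, 3, 2, 6, 9, 7, 8, 4] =(2 5 6 9 4)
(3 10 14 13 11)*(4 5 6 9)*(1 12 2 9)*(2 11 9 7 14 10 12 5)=(1 5 6)(2 7 14 13 9 4)(3 12 11)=[0, 5, 7, 12, 2, 6, 1, 14, 8, 4, 10, 3, 11, 9, 13]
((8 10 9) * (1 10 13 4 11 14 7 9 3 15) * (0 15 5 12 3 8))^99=(15)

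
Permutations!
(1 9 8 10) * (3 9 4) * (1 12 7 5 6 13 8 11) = [0, 4, 2, 9, 3, 6, 13, 5, 10, 11, 12, 1, 7, 8] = (1 4 3 9 11)(5 6 13 8 10 12 7)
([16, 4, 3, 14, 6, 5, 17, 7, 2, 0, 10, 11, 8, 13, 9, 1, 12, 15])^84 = [2, 15, 0, 16, 1, 5, 4, 7, 9, 8, 10, 11, 14, 13, 12, 17, 3, 6]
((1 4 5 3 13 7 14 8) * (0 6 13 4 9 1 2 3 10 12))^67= (0 3 13 5 14 12 2 6 4 7 10 8)(1 9)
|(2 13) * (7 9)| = |(2 13)(7 9)| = 2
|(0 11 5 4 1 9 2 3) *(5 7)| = |(0 11 7 5 4 1 9 2 3)| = 9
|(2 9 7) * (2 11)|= |(2 9 7 11)|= 4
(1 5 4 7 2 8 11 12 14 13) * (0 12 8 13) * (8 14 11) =(0 12 11 14)(1 5 4 7 2 13) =[12, 5, 13, 3, 7, 4, 6, 2, 8, 9, 10, 14, 11, 1, 0]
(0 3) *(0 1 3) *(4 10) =[0, 3, 2, 1, 10, 5, 6, 7, 8, 9, 4] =(1 3)(4 10)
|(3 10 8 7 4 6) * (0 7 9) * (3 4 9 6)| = 15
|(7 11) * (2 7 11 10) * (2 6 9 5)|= 6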